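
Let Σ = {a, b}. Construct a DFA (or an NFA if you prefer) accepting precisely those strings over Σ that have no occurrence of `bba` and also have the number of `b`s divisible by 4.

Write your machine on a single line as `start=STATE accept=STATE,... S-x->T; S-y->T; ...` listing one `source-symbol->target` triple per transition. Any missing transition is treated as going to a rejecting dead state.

start=s0; accept=s0,s9,s15; s0-a->s0; s0-b->s1; s1-a->s2; s1-b->s3; s2-a->s2; s2-b->s4; s3-a->s5; s3-b->s6; s4-a->s7; s4-b->s6; s5-a->s5; s5-b->s8; s6-a->s8; s6-b->s9; s7-a->s7; s7-b->s10; s8-a->s8; s8-b->s11; s9-a->s11; s9-b->s12; s10-a->s13; s10-b->s9; s11-a->s11; s11-b->s14; s12-a->s14; s12-b->s3; s13-a->s13; s13-b->s15; s14-a->s14; s14-b->s5; s15-a->s0; s15-b->s12

Handle the two conditions separately and then intersect. The first has 4 states tracking partial matches of the forbidden pattern `bba`; the second has 4 states tracking the count of `b`s modulo 4. A product state is a pair (one from each), accepting exactly when both do.
          a    b  
>* s0     s0   s1 
   s1     s2   s3 
   s2     s2   s4 
   s3     s5   s6 
   s4     s7   s6 
   s5     s5   s8 
   s6     s8   s9 
   s7     s7  s10 
   s8     s8  s11 
 * s9    s11  s12 
   s10   s13   s9 
   s11   s11  s14 
   s12   s14   s3 
   s13   s13  s15 
   s14   s14   s5 
 * s15    s0  s12 
(> = start, * = accepting)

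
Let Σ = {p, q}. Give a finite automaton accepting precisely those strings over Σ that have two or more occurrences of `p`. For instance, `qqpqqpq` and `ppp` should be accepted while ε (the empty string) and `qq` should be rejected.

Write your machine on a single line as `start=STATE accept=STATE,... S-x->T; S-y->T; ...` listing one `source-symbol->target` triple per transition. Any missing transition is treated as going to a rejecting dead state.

Count `p`s, saturating at 3: states s0 through s2 mean 0 through 2 `p`s seen; s3 means more than 2. Each `p` increments (capped at s3); other symbols loop. Accept from {s2, s3}.
A 4-state machine:
        p   q  
>  s0   s1  s0 
   s1   s2  s1 
 * s2   s3  s2 
 * s3   s3  s3 
(> = start, * = accepting)

start=s0; accept=s2,s3; s0-p->s1; s0-q->s0; s1-p->s2; s1-q->s1; s2-p->s3; s2-q->s2; s3-p->s3; s3-q->s3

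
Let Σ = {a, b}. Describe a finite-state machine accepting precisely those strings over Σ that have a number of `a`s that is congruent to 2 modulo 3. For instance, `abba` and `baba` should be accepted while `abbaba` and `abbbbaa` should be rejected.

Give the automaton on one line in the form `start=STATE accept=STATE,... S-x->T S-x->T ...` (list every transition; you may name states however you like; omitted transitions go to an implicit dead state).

start=q0 accept=q2 q0-a->q1 q0-b->q0 q1-a->q2 q1-b->q1 q2-a->q0 q2-b->q2

The only thing that matters is how many `a`s have appeared, reduced mod 3. Use one state per residue: q0 for 0, …, q2 for 2. Reading `a` moves to the next residue; anything else stays put. q2 is accepting.
        a   b  
>  q0   q1  q0 
   q1   q2  q1 
 * q2   q0  q2 
(> = start, * = accepting)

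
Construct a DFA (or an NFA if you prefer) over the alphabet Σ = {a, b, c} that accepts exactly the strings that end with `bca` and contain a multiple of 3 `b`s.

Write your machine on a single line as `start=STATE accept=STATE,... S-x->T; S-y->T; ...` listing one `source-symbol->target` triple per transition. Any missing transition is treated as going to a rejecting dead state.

Build one automaton per condition and run them in lockstep. The first has 4 states tracking how much of the suffix `bca` has currently been matched; the second has 3 states tracking the count of `b`s modulo 3. A product state is a pair (one from each), accepting exactly when both do. After merging equivalent states the machine shrinks.
        a   b   c  
>  q0   q0  q1  q0 
   q1   q1  q2  q1 
   q2   q2  q3  q2 
   q3   q0  q1  q4 
   q4   q5  q1  q0 
 * q5   q0  q1  q0 
(> = start, * = accepting)

start=q0; accept=q5; q0-a->q0; q0-b->q1; q0-c->q0; q1-a->q1; q1-b->q2; q1-c->q1; q2-a->q2; q2-b->q3; q2-c->q2; q3-a->q0; q3-b->q1; q3-c->q4; q4-a->q5; q4-b->q1; q4-c->q0; q5-a->q0; q5-b->q1; q5-c->q0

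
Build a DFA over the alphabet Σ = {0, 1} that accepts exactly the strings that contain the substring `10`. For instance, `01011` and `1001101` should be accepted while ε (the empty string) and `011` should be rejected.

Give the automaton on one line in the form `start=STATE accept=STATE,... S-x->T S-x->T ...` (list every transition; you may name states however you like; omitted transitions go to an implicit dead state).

start=q0 accept=q2 q0-0->q0 q0-1->q1 q1-0->q2 q1-1->q1 q2-0->q2 q2-1->q2

States q0..q1 record the length of the longest prefix of `10` that matches the current input suffix. Reaching q2 means `10` has been seen, and we stay there forever. Accept from q2.
With 3 states:
        0   1  
>  q0   q0  q1 
   q1   q2  q1 
 * q2   q2  q2 
(> = start, * = accepting)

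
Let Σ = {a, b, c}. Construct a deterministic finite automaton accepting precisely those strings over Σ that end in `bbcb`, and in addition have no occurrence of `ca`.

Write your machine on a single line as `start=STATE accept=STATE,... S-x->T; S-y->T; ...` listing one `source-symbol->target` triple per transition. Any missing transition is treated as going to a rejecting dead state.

Build one automaton per condition and run them in lockstep. The first has 5 states tracking how much of the suffix `bbcb` has currently been matched; the second has 3 states tracking partial matches of the forbidden pattern `ca`. A product state is a pair (one from each), accepting exactly when both do.
An 11-state machine:
          a    b    c  
>  S0     S0   S1   S2 
   S1     S0   S3   S2 
   S2     S4   S1   S2 
   S3     S0   S3   S5 
   S4     S4   S6   S4 
   S5     S4   S7   S2 
   S6     S4   S8   S4 
 * S7     S0   S3   S2 
   S8     S4   S8   S9 
   S9     S4  S10   S4 
   S10    S4   S8   S4 
(> = start, * = accepting)

start=S0; accept=S7; S0-a->S0; S0-b->S1; S0-c->S2; S1-a->S0; S1-b->S3; S1-c->S2; S2-a->S4; S2-b->S1; S2-c->S2; S3-a->S0; S3-b->S3; S3-c->S5; S4-a->S4; S4-b->S6; S4-c->S4; S5-a->S4; S5-b->S7; S5-c->S2; S6-a->S4; S6-b->S8; S6-c->S4; S7-a->S0; S7-b->S3; S7-c->S2; S8-a->S4; S8-b->S8; S8-c->S9; S9-a->S4; S9-b->S10; S9-c->S4; S10-a->S4; S10-b->S8; S10-c->S4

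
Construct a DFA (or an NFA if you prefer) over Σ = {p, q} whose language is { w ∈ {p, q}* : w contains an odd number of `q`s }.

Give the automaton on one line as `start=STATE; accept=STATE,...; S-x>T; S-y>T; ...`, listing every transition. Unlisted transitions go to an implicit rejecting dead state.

The only thing that matters is how many `q`s have appeared, reduced mod 2. Use one state per residue: S0 for 0, …, S1 for 1. Reading `q` moves to the next residue; anything else stays put. S1 is accepting.
A 2-state machine:
        p   q  
>  S0   S0  S1 
 * S1   S1  S0 
(> = start, * = accepting)

start=S0; accept=S1; S0-p>S0; S0-q>S1; S1-p>S1; S1-q>S0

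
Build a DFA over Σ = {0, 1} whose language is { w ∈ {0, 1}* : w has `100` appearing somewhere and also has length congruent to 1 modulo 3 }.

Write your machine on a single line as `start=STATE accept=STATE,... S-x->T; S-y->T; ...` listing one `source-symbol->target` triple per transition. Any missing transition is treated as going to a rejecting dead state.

Handle the two conditions separately and then intersect. The first has 4 states tracking whether and how much of `100` has been seen; the second has 3 states tracking the input length modulo 3. A product state is a pair (one from each), accepting exactly when both do.
A 12-state machine:
       0  1 
>  A   B  C 
   B   D  E 
   C   F  E 
   D   A  G 
   E   H  G 
   F   I  G 
   G   J  C 
   H   K  C 
   I   K  K 
   J   L  E 
 * K   L  L 
   L   I  I 
(> = start, * = accepting)

start=A; accept=K; A-0->B; A-1->C; B-0->D; B-1->E; C-0->F; C-1->E; D-0->A; D-1->G; E-0->H; E-1->G; F-0->I; F-1->G; G-0->J; G-1->C; H-0->K; H-1->C; I-0->K; I-1->K; J-0->L; J-1->E; K-0->L; K-1->L; L-0->I; L-1->I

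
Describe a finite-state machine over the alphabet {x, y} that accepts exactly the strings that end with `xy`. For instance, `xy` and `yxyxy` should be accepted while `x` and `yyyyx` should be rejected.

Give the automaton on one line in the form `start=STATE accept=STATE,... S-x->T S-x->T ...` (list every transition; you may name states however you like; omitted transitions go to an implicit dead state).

Remember how much of `xy` the current input suffix matches. State S0 means no match yet; S1 means the last symbol is `x`; S2 means the last 2 symbols are `xy`. Only S2 accepts. On a mismatch, fall back to the longest proper suffix that is still a prefix of `xy`.
A 3-state machine:
        x   y  
>  S0   S1  S0 
   S1   S1  S2 
 * S2   S1  S0 
(> = start, * = accepting)

start=S0 accept=S2 S0-x->S1 S0-y->S0 S1-x->S1 S1-y->S2 S2-x->S1 S2-y->S0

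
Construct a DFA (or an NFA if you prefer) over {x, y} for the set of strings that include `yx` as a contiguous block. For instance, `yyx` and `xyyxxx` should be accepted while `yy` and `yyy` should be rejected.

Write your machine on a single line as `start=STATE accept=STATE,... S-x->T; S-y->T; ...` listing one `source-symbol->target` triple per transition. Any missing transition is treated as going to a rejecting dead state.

start=S0; accept=S2; S0-x->S0; S0-y->S1; S1-x->S2; S1-y->S1; S2-x->S2; S2-y->S2

Track how much of `yx` has been matched so far: state S0 is no progress, S2 is the absorbing accept state reached once `yx` has occurred. Intermediate states record partial matches; on a mismatch, fall back to the longest reusable overlap.
With 3 states:
        x   y  
>  S0   S0  S1 
   S1   S2  S1 
 * S2   S2  S2 
(> = start, * = accepting)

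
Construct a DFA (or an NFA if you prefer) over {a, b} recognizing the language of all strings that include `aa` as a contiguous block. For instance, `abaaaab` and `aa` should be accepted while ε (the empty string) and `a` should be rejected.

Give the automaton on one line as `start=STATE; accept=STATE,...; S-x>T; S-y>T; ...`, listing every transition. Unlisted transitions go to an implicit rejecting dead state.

Track how much of `aa` has been matched so far: state S0 is no progress, S2 is the absorbing accept state reached once `aa` has occurred. Intermediate states record partial matches; on a mismatch, fall back to the longest reusable overlap.
3 states suffice.
        a   b  
>  S0   S1  S0 
   S1   S2  S0 
 * S2   S2  S2 
(> = start, * = accepting)

start=S0; accept=S2; S0-a>S1; S0-b>S0; S1-a>S2; S1-b>S0; S2-a>S2; S2-b>S2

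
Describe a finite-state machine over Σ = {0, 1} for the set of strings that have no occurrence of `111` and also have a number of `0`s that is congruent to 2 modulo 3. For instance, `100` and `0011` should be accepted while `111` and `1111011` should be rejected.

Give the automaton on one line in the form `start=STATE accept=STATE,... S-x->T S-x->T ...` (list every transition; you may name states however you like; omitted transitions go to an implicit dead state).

start=q0 accept=q3,q6,q9 q0-0->q1 q0-1->q2 q1-0->q3 q1-1->q4 q2-0->q1 q2-1->q5 q3-0->q0 q3-1->q6 q4-0->q3 q4-1->q7 q5-0->q1 q5-1->q8 q6-0->q0 q6-1->q9 q7-0->q3 q7-1->q8 q8-0->q8 q8-1->q8 q9-0->q0 q9-1->q8

Run two small machines in parallel and take their product. The first has 4 states tracking partial matches of the forbidden pattern `111`; the second has 3 states tracking the count of `0`s modulo 3. A product state is a pair (one from each), accepting exactly when both do. After merging equivalent states the machine shrinks.
        0   1  
>  q0   q1  q2 
   q1   q3  q4 
   q2   q1  q5 
 * q3   q0  q6 
   q4   q3  q7 
   q5   q1  q8 
 * q6   q0  q9 
   q7   q3  q8 
   q8   q8  q8 
 * q9   q0  q8 
(> = start, * = accepting)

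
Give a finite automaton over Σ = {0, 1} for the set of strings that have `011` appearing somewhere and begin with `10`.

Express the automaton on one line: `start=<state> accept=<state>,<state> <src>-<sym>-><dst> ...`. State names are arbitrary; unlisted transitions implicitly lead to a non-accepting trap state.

start=S0 accept=S5 S0-0->S1 S0-1->S2 S1-0->S1 S1-1->S1 S2-0->S3 S2-1->S1 S3-0->S3 S3-1->S4 S4-0->S3 S4-1->S5 S5-0->S5 S5-1->S5

Run two small machines in parallel and take their product. One (4 states) tracks whether and how much of `011` has been seen; the other (4 states) tracks whether the input so far still matches the prefix `10`. Each combined state is a pair, one component from each; accept when both components accept. Minimizing collapses redundant product states.
With 6 states:
        0   1  
>  S0   S1  S2 
   S1   S1  S1 
   S2   S3  S1 
   S3   S3  S4 
   S4   S3  S5 
 * S5   S5  S5 
(> = start, * = accepting)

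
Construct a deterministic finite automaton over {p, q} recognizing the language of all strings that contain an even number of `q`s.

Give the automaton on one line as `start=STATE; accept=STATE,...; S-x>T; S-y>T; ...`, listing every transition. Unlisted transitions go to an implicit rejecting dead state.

start=S0; accept=S0; S0-p>S0; S0-q>S1; S1-p>S1; S1-q>S0

The only thing that matters is how many `q`s have appeared, reduced mod 2. Use one state per residue: S0 for 0, …, S1 for 1. Reading `q` moves to the next residue; anything else stays put. S0 is accepting.
2 states suffice.
        p   q  
>* S0   S0  S1 
   S1   S1  S0 
(> = start, * = accepting)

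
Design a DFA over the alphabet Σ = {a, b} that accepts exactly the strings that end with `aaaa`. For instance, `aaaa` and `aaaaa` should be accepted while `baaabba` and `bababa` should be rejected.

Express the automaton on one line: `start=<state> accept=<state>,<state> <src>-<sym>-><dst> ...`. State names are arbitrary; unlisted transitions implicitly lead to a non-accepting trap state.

start=q0 accept=q4 q0-a->q1 q0-b->q0 q1-a->q2 q1-b->q0 q2-a->q3 q2-b->q0 q3-a->q4 q3-b->q0 q4-a->q4 q4-b->q0

Let each state record the length of the longest suffix of the input read so far that is also a prefix of `aaaa`. q1 means the last symbol is `a`; q2 means the last 2 symbols are `aa`; q3 means the last 3 symbols are `aaa`; q4 means the last 4 symbols are `aaaa`. Accept only at q4, where the string currently ends in `aaaa`.
        a   b  
>  q0   q1  q0 
   q1   q2  q0 
   q2   q3  q0 
   q3   q4  q0 
 * q4   q4  q0 
(> = start, * = accepting)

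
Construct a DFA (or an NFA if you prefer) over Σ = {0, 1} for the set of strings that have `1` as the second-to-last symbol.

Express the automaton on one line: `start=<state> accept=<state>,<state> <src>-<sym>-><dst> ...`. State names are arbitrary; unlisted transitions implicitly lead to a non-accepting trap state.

start=q0 accept=q5,q6 q0-0->q1 q0-1->q2 q1-0->q3 q1-1->q4 q2-0->q5 q2-1->q6 q3-0->q3 q3-1->q4 q4-0->q5 q4-1->q6 q5-0->q3 q5-1->q4 q6-0->q5 q6-1->q6

Because acceptance depends on a position counted from the end, the machine has to buffer the most recent 2 symbols. Make each state the string of the last up-to-2 symbols read; on input `x` shift the window left and append `x`. Accept when the buffered window has length 2 and begins with `1`.
7 states suffice.
        0   1  
>  q0   q1  q2 
   q1   q3  q4 
   q2   q5  q6 
   q3   q3  q4 
   q4   q5  q6 
 * q5   q3  q4 
 * q6   q5  q6 
(> = start, * = accepting)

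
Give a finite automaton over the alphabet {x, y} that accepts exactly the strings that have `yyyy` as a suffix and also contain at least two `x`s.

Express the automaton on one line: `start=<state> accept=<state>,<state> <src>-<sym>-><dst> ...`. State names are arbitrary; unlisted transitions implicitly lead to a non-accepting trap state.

Run two small machines in parallel and take their product. The first has 5 states tracking how much of the suffix `yyyy` has currently been matched; the second has 4 states tracking the count of `x`s, saturating at 3. A product state is a pair (one from each), accepting exactly when both do. Minimizing collapses redundant product states.
        x   y  
>  S0   S1  S0 
   S1   S2  S1 
   S2   S2  S3 
   S3   S2  S4 
   S4   S2  S5 
   S5   S2  S6 
 * S6   S2  S6 
(> = start, * = accepting)

start=S0 accept=S6 S0-x->S1 S0-y->S0 S1-x->S2 S1-y->S1 S2-x->S2 S2-y->S3 S3-x->S2 S3-y->S4 S4-x->S2 S4-y->S5 S5-x->S2 S5-y->S6 S6-x->S2 S6-y->S6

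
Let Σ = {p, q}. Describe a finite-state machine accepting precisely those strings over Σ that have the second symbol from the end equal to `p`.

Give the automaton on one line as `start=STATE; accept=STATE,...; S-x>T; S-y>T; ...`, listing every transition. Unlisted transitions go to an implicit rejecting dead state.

start=S0; accept=S3,S4; S0-p>S1; S0-q>S2; S1-p>S3; S1-q>S4; S2-p>S5; S2-q>S6; S3-p>S3; S3-q>S4; S4-p>S5; S4-q>S6; S5-p>S3; S5-q>S4; S6-p>S5; S6-q>S6

A DFA must remember the last 2 symbols (since which symbol is second-to-last isn't known until the input ends). Use one state per possible window of the last ≤2 symbols; accept from those whose window starts with `p`.
        p   q  
>  S0   S1  S2 
   S1   S3  S4 
   S2   S5  S6 
 * S3   S3  S4 
 * S4   S5  S6 
   S5   S3  S4 
   S6   S5  S6 
(> = start, * = accepting)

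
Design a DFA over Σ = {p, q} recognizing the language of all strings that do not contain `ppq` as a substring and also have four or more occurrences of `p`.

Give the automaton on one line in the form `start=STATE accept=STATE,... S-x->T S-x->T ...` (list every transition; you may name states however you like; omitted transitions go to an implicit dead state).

Build one automaton per condition and run them in lockstep. The first has 4 states tracking partial matches of the forbidden pattern `ppq`; the second has 6 states tracking the count of `p`s, saturating at 5. A product state is a pair (one from each), accepting exactly when both do. Minimizing collapses redundant product states.
With 13 states:
          p    q  
>  S0     S1   S0 
   S1     S2   S3 
   S2     S4   S5 
   S3     S6   S3 
   S4     S7   S5 
   S5     S5   S5 
   S6     S4   S8 
 * S7     S7   S5 
   S8     S9   S8 
   S9     S7  S10 
   S10   S11  S10 
 * S11    S7  S12 
 * S12   S11  S12 
(> = start, * = accepting)

start=S0 accept=S7,S11,S12 S0-p->S1 S0-q->S0 S1-p->S2 S1-q->S3 S2-p->S4 S2-q->S5 S3-p->S6 S3-q->S3 S4-p->S7 S4-q->S5 S5-p->S5 S5-q->S5 S6-p->S4 S6-q->S8 S7-p->S7 S7-q->S5 S8-p->S9 S8-q->S8 S9-p->S7 S9-q->S10 S10-p->S11 S10-q->S10 S11-p->S7 S11-q->S12 S12-p->S11 S12-q->S12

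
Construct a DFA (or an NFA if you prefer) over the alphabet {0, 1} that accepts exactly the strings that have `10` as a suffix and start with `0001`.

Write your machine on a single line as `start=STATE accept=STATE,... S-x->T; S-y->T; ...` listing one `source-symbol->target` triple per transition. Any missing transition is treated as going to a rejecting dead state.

start=s0; accept=s8; s0-0->s1; s0-1->s2; s1-0->s3; s1-1->s2; s2-0->s4; s2-1->s2; s3-0->s5; s3-1->s2; s4-0->s6; s4-1->s2; s5-0->s6; s5-1->s7; s6-0->s6; s6-1->s2; s7-0->s8; s7-1->s7; s8-0->s9; s8-1->s7; s9-0->s9; s9-1->s7

Build one automaton per condition and run them in lockstep. One (3 states) tracks how much of the suffix `10` has currently been matched; the other (6 states) tracks whether the input so far still matches the prefix `0001`. Each combined state is a pair, one component from each; accept when both components accept.
A 10-state machine:
        0   1  
>  s0   s1  s2 
   s1   s3  s2 
   s2   s4  s2 
   s3   s5  s2 
   s4   s6  s2 
   s5   s6  s7 
   s6   s6  s2 
   s7   s8  s7 
 * s8   s9  s7 
   s9   s9  s7 
(> = start, * = accepting)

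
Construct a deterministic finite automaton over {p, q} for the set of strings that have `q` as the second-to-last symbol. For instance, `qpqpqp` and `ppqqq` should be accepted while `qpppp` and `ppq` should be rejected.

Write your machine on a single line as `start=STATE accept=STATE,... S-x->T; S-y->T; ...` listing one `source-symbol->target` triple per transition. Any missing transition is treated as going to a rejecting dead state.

start=s0; accept=s5,s6; s0-p->s1; s0-q->s2; s1-p->s3; s1-q->s4; s2-p->s5; s2-q->s6; s3-p->s3; s3-q->s4; s4-p->s5; s4-q->s6; s5-p->s3; s5-q->s4; s6-p->s5; s6-q->s6

Because acceptance depends on a position counted from the end, the machine has to buffer the most recent 2 symbols. Make each state the string of the last up-to-2 symbols read; on input `x` shift the window left and append `x`. Accept when the buffered window has length 2 and begins with `q`.
7 states suffice.
        p   q  
>  s0   s1  s2 
   s1   s3  s4 
   s2   s5  s6 
   s3   s3  s4 
   s4   s5  s6 
 * s5   s3  s4 
 * s6   s5  s6 
(> = start, * = accepting)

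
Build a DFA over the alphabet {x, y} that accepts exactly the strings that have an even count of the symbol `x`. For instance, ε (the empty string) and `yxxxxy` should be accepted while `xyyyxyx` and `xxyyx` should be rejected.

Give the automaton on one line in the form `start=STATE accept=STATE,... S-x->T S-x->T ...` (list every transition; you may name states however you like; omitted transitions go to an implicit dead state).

Keep the running count of `x`s modulo 2: each `x` advances along the cycle A → B → A while other symbols loop. Accept at A.
With 2 states:
       x  y 
>* A   B  A 
   B   A  B 
(> = start, * = accepting)

start=A accept=A A-x->B A-y->A B-x->A B-y->B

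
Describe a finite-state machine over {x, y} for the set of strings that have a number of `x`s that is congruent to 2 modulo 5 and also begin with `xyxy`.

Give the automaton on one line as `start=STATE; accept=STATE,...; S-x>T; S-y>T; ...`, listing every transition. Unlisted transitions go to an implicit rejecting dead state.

start=q0; accept=q9; q0-x>q1; q0-y>q2; q1-x>q3; q1-y>q4; q2-x>q5; q2-y>q2; q3-x>q6; q3-y>q3; q4-x>q7; q4-y>q5; q5-x>q3; q5-y>q5; q6-x>q8; q6-y>q6; q7-x>q6; q7-y>q9; q8-x>q2; q8-y>q8; q9-x>q10; q9-y>q9; q10-x>q11; q10-y>q10; q11-x>q12; q11-y>q11; q12-x>q13; q12-y>q12; q13-x>q9; q13-y>q13

Handle the two conditions separately and then intersect. The first has 5 states tracking the count of `x`s modulo 5; the second has 6 states tracking whether the input so far still matches the prefix `xyxy`. A product state is a pair (one from each), accepting exactly when both do.
A 14-state machine:
          x    y  
>  q0     q1   q2 
   q1     q3   q4 
   q2     q5   q2 
   q3     q6   q3 
   q4     q7   q5 
   q5     q3   q5 
   q6     q8   q6 
   q7     q6   q9 
   q8     q2   q8 
 * q9    q10   q9 
   q10   q11  q10 
   q11   q12  q11 
   q12   q13  q12 
   q13    q9  q13 
(> = start, * = accepting)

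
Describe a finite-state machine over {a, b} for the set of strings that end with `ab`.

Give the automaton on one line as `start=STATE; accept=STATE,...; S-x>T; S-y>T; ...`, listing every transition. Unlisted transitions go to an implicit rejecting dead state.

Let each state record the length of the longest suffix of the input read so far that is also a prefix of `ab`. q1 means the last symbol is `a`; q2 means the last 2 symbols are `ab`. Accept only at q2, where the string currently ends in `ab`.
        a   b  
>  q0   q1  q0 
   q1   q1  q2 
 * q2   q1  q0 
(> = start, * = accepting)

start=q0; accept=q2; q0-a>q1; q0-b>q0; q1-a>q1; q1-b>q2; q2-a>q1; q2-b>q0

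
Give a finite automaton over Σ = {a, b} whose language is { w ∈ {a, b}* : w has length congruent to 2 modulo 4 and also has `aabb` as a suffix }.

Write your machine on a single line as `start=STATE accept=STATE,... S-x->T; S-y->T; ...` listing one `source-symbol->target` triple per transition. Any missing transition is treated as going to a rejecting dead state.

start=q0; accept=q7; q0-a->q1; q0-b->q1; q1-a->q2; q1-b->q2; q2-a->q3; q2-b->q4; q3-a->q5; q3-b->q0; q4-a->q0; q4-b->q0; q5-a->q1; q5-b->q6; q6-a->q2; q6-b->q7; q7-a->q3; q7-b->q4

Run two small machines in parallel and take their product. One (4 states) tracks the input length modulo 4; the other (5 states) tracks how much of the suffix `aabb` has currently been matched. Each combined state is a pair, one component from each; accept when both components accept. Minimizing collapses redundant product states.
An 8-state machine:
        a   b  
>  q0   q1  q1 
   q1   q2  q2 
   q2   q3  q4 
   q3   q5  q0 
   q4   q0  q0 
   q5   q1  q6 
   q6   q2  q7 
 * q7   q3  q4 
(> = start, * = accepting)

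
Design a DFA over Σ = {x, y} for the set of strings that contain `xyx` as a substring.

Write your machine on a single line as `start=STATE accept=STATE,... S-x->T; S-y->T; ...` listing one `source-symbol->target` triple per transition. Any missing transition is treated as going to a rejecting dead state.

start=s0; accept=s3; s0-x->s1; s0-y->s0; s1-x->s1; s1-y->s2; s2-x->s3; s2-y->s0; s3-x->s3; s3-y->s3

Track how much of `xyx` has been matched so far: state s0 is no progress, s3 is the absorbing accept state reached once `xyx` has occurred. Intermediate states record partial matches; on a mismatch, fall back to the longest reusable overlap.
4 states suffice.
        x   y  
>  s0   s1  s0 
   s1   s1  s2 
   s2   s3  s0 
 * s3   s3  s3 
(> = start, * = accepting)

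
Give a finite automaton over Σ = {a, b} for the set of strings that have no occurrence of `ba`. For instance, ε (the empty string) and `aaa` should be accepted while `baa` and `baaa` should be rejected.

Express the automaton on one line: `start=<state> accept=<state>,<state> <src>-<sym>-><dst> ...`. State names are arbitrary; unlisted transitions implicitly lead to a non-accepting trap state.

start=S0 accept=S0,S1 S0-a->S0 S0-b->S1 S1-a->S2 S1-b->S1 S2-a->S2 S2-b->S2

Track partial matches of the forbidden pattern `ba`. State S2 is a dead state reached once `ba` has occurred; every other state accepts. S0 means no part of `ba` is currently matched.
With 3 states:
        a   b  
>* S0   S0  S1 
 * S1   S2  S1 
   S2   S2  S2 
(> = start, * = accepting)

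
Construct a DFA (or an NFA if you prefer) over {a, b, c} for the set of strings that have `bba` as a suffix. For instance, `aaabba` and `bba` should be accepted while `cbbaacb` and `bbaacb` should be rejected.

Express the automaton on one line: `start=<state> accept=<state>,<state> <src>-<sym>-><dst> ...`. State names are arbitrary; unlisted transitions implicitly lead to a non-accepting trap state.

start=S0 accept=S3 S0-a->S0 S0-b->S1 S0-c->S0 S1-a->S0 S1-b->S2 S1-c->S0 S2-a->S3 S2-b->S2 S2-c->S0 S3-a->S0 S3-b->S1 S3-c->S0

Remember how much of `bba` the current input suffix matches. State S0 means no match yet; S1 means the last symbol is `b`; S2 means the last 2 symbols are `bb`; S3 means the last 3 symbols are `bba`. Only S3 accepts. On a mismatch, fall back to the longest proper suffix that is still a prefix of `bba`.
A 4-state machine:
        a   b   c  
>  S0   S0  S1  S0 
   S1   S0  S2  S0 
   S2   S3  S2  S0 
 * S3   S0  S1  S0 
(> = start, * = accepting)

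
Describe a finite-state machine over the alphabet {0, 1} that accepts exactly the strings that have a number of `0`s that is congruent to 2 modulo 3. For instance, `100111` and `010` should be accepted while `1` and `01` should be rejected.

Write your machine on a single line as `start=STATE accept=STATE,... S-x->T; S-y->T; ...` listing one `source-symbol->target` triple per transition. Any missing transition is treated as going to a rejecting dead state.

start=A; accept=C; A-0->B; A-1->A; B-0->C; B-1->B; C-0->A; C-1->C

Keep the running count of `0`s modulo 3: each `0` advances along the cycle A → B → C → A while other symbols loop. Accept at C.
       0  1 
>  A   B  A 
   B   C  B 
 * C   A  C 
(> = start, * = accepting)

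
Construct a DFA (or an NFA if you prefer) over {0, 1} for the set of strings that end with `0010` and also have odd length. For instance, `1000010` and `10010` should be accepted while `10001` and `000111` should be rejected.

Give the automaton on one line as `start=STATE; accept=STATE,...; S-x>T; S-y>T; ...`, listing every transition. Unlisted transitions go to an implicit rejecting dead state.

Run two small machines in parallel and take their product. The first has 5 states tracking how much of the suffix `0010` has currently been matched; the second has 2 states tracking the input length modulo 2. A product state is a pair (one from each), accepting exactly when both do. Equivalent product states are then merged.
With 6 states:
        0   1  
>  q0   q1  q1 
   q1   q2  q0 
   q2   q3  q1 
   q3   q2  q4 
   q4   q5  q1 
 * q5   q2  q0 
(> = start, * = accepting)

start=q0; accept=q5; q0-0>q1; q0-1>q1; q1-0>q2; q1-1>q0; q2-0>q3; q2-1>q1; q3-0>q2; q3-1>q4; q4-0>q5; q4-1>q1; q5-0>q2; q5-1>q0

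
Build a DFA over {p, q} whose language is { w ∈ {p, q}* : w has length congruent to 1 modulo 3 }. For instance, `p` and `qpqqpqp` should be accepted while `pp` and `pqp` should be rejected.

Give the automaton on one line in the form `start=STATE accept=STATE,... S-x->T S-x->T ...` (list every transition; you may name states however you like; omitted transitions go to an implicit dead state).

start=S0 accept=S1 S0-p->S1 S0-q->S1 S1-p->S2 S1-q->S2 S2-p->S0 S2-q->S0

Only the length mod 3 matters, so use a 3-cycle: from any state, every input symbol moves to the next state, wrapping S2 back to S0. Mark S1 accepting.
        p   q  
>  S0   S1  S1 
 * S1   S2  S2 
   S2   S0  S0 
(> = start, * = accepting)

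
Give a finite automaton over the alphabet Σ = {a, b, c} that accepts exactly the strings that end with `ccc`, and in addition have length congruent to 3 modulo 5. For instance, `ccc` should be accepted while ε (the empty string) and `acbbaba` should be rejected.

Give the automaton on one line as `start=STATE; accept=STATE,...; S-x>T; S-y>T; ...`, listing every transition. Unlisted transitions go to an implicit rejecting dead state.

Handle the two conditions separately and then intersect. The first has 4 states tracking how much of the suffix `ccc` has currently been matched; the second has 5 states tracking the input length modulo 5. A product state is a pair (one from each), accepting exactly when both do. Equivalent product states are then merged.
With 8 states:
        a   b   c  
>  S0   S1  S1  S2 
   S1   S3  S3  S3 
   S2   S3  S3  S4 
   S3   S5  S5  S5 
   S4   S5  S5  S6 
   S5   S7  S7  S7 
 * S6   S7  S7  S7 
   S7   S0  S0  S0 
(> = start, * = accepting)

start=S0; accept=S6; S0-a>S1; S0-b>S1; S0-c>S2; S1-a>S3; S1-b>S3; S1-c>S3; S2-a>S3; S2-b>S3; S2-c>S4; S3-a>S5; S3-b>S5; S3-c>S5; S4-a>S5; S4-b>S5; S4-c>S6; S5-a>S7; S5-b>S7; S5-c>S7; S6-a>S7; S6-b>S7; S6-c>S7; S7-a>S0; S7-b>S0; S7-c>S0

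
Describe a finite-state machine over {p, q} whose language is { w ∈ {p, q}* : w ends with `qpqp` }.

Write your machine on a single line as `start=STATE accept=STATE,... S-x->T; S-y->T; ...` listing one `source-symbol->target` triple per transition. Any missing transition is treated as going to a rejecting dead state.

Remember how much of `qpqp` the current input suffix matches. State s0 means no match yet; s1 means the last symbol is `q`; s2 means the last 2 symbols are `qp`; s3 means the last 3 symbols are `qpq`; s4 means the last 4 symbols are `qpqp`. Only s4 accepts. On a mismatch, fall back to the longest proper suffix that is still a prefix of `qpqp`.
With 5 states:
        p   q  
>  s0   s0  s1 
   s1   s2  s1 
   s2   s0  s3 
   s3   s4  s1 
 * s4   s0  s3 
(> = start, * = accepting)

start=s0; accept=s4; s0-p->s0; s0-q->s1; s1-p->s2; s1-q->s1; s2-p->s0; s2-q->s3; s3-p->s4; s3-q->s1; s4-p->s0; s4-q->s3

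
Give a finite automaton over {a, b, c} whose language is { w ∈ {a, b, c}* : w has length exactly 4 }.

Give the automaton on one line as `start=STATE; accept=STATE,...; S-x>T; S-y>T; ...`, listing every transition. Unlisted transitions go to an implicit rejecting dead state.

start=S0; accept=S4; S0-a>S1; S0-b>S1; S0-c>S1; S1-a>S2; S1-b>S2; S1-c>S2; S2-a>S3; S2-b>S3; S2-c>S3; S3-a>S4; S3-b>S4; S3-c>S4; S4-a>S5; S4-b>S5; S4-c>S5; S5-a>S5; S5-b>S5; S5-c>S5

We only need to distinguish lengths 0, 1, …, 4, and '>4'. Chain S0 → S1 → S2 → S3 → S4 → S5 on every symbol, with S5 looping. Accepting states: {S4}.
6 states suffice.
        a   b   c  
>  S0   S1  S1  S1 
   S1   S2  S2  S2 
   S2   S3  S3  S3 
   S3   S4  S4  S4 
 * S4   S5  S5  S5 
   S5   S5  S5  S5 
(> = start, * = accepting)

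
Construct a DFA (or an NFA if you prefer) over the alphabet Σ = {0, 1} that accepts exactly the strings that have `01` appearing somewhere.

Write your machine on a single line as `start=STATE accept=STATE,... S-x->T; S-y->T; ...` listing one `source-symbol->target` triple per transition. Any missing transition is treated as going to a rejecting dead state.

start=S0; accept=S2; S0-0->S1; S0-1->S0; S1-0->S1; S1-1->S2; S2-0->S2; S2-1->S2

States S0..S1 record the length of the longest prefix of `01` that matches the current input suffix. Reaching S2 means `01` has been seen, and we stay there forever. Accept from S2.
With 3 states:
        0   1  
>  S0   S1  S0 
   S1   S1  S2 
 * S2   S2  S2 
(> = start, * = accepting)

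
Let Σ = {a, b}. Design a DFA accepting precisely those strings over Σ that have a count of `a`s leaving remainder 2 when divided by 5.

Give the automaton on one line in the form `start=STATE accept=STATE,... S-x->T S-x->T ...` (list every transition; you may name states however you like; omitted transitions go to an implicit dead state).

Keep the running count of `a`s modulo 5: each `a` advances along the cycle q0 → q1 → q2 → q3 → q4 → q0 while other symbols loop. Accept at q2.
With 5 states:
        a   b  
>  q0   q1  q0 
   q1   q2  q1 
 * q2   q3  q2 
   q3   q4  q3 
   q4   q0  q4 
(> = start, * = accepting)

start=q0 accept=q2 q0-a->q1 q0-b->q0 q1-a->q2 q1-b->q1 q2-a->q3 q2-b->q2 q3-a->q4 q3-b->q3 q4-a->q0 q4-b->q4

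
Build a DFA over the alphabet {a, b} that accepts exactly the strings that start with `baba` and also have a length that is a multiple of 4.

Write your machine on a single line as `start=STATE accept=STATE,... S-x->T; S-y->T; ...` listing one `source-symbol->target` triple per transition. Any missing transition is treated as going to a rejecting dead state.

start=q0; accept=q5; q0-a->q1; q0-b->q2; q1-a->q1; q1-b->q1; q2-a->q3; q2-b->q1; q3-a->q1; q3-b->q4; q4-a->q5; q4-b->q1; q5-a->q6; q5-b->q6; q6-a->q7; q6-b->q7; q7-a->q8; q7-b->q8; q8-a->q5; q8-b->q5

Build one automaton per condition and run them in lockstep. The first has 6 states tracking whether the input so far still matches the prefix `baba`; the second has 4 states tracking the input length modulo 4. A product state is a pair (one from each), accepting exactly when both do. Equivalent product states are then merged.
        a   b  
>  q0   q1  q2 
   q1   q1  q1 
   q2   q3  q1 
   q3   q1  q4 
   q4   q5  q1 
 * q5   q6  q6 
   q6   q7  q7 
   q7   q8  q8 
   q8   q5  q5 
(> = start, * = accepting)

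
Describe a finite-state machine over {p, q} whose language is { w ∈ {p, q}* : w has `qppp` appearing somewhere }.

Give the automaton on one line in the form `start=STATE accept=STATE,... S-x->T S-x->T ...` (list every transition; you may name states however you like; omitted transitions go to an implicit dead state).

start=S0 accept=S4 S0-p->S0 S0-q->S1 S1-p->S2 S1-q->S1 S2-p->S3 S2-q->S1 S3-p->S4 S3-q->S1 S4-p->S4 S4-q->S4

Track how much of `qppp` has been matched so far: state S0 is no progress, S4 is the absorbing accept state reached once `qppp` has occurred. Intermediate states record partial matches; on a mismatch, fall back to the longest reusable overlap.
        p   q  
>  S0   S0  S1 
   S1   S2  S1 
   S2   S3  S1 
   S3   S4  S1 
 * S4   S4  S4 
(> = start, * = accepting)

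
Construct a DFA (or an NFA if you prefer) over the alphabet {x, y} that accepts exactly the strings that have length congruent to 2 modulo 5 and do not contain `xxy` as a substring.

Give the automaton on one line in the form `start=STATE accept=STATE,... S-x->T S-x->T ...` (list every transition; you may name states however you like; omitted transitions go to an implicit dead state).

start=q0 accept=q3,q4,q5 q0-x->q1 q0-y->q2 q1-x->q3 q1-y->q4 q2-x->q5 q2-y->q4 q3-x->q6 q3-y->q7 q4-x->q8 q4-y->q9 q5-x->q6 q5-y->q9 q6-x->q10 q6-y->q11 q7-x->q11 q7-y->q11 q8-x->q10 q8-y->q12 q9-x->q13 q9-y->q12 q10-x->q14 q10-y->q15 q11-x->q15 q11-y->q15 q12-x->q16 q12-y->q0 q13-x->q14 q13-y->q0 q14-x->q17 q14-y->q18 q15-x->q18 q15-y->q18 q16-x->q17 q16-y->q2 q17-x->q3 q17-y->q19 q18-x->q19 q18-y->q19 q19-x->q7 q19-y->q7

Run two small machines in parallel and take their product. One (5 states) tracks the input length modulo 5; the other (4 states) tracks partial matches of the forbidden pattern `xxy`. Each combined state is a pair, one component from each; accept when both components accept.
A 20-state machine:
          x    y  
>  q0     q1   q2 
   q1     q3   q4 
   q2     q5   q4 
 * q3     q6   q7 
 * q4     q8   q9 
 * q5     q6   q9 
   q6    q10  q11 
   q7    q11  q11 
   q8    q10  q12 
   q9    q13  q12 
   q10   q14  q15 
   q11   q15  q15 
   q12   q16   q0 
   q13   q14   q0 
   q14   q17  q18 
   q15   q18  q18 
   q16   q17   q2 
   q17    q3  q19 
   q18   q19  q19 
   q19    q7   q7 
(> = start, * = accepting)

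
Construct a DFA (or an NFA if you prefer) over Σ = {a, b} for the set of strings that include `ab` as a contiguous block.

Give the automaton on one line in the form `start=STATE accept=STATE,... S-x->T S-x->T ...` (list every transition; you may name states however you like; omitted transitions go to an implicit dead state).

States S0..S1 record the length of the longest prefix of `ab` that matches the current input suffix. Reaching S2 means `ab` has been seen, and we stay there forever. Accept from S2.
3 states suffice.
        a   b  
>  S0   S1  S0 
   S1   S1  S2 
 * S2   S2  S2 
(> = start, * = accepting)

start=S0 accept=S2 S0-a->S1 S0-b->S0 S1-a->S1 S1-b->S2 S2-a->S2 S2-b->S2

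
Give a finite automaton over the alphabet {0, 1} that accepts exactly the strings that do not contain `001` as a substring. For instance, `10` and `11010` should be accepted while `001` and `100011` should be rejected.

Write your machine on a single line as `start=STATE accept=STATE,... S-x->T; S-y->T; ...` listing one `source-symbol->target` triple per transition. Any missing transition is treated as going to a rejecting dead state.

Track partial matches of the forbidden pattern `001`. State S3 is a dead state reached once `001` has occurred; every other state accepts. S0 means no part of `001` is currently matched.
With 4 states:
        0   1  
>* S0   S1  S0 
 * S1   S2  S0 
 * S2   S2  S3 
   S3   S3  S3 
(> = start, * = accepting)

start=S0; accept=S0,S1,S2; S0-0->S1; S0-1->S0; S1-0->S2; S1-1->S0; S2-0->S2; S2-1->S3; S3-0->S3; S3-1->S3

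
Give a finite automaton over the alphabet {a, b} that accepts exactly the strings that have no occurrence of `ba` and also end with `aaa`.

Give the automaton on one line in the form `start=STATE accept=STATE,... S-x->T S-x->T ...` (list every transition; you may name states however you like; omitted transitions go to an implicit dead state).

Run two small machines in parallel and take their product. One (3 states) tracks partial matches of the forbidden pattern `ba`; the other (4 states) tracks how much of the suffix `aaa` has currently been matched. Each combined state is a pair, one component from each; accept when both components accept.
9 states suffice.
        a   b  
>  s0   s1  s2 
   s1   s3  s2 
   s2   s4  s2 
   s3   s5  s2 
   s4   s6  s7 
 * s5   s5  s2 
   s6   s8  s7 
   s7   s4  s7 
   s8   s8  s7 
(> = start, * = accepting)

start=s0 accept=s5 s0-a->s1 s0-b->s2 s1-a->s3 s1-b->s2 s2-a->s4 s2-b->s2 s3-a->s5 s3-b->s2 s4-a->s6 s4-b->s7 s5-a->s5 s5-b->s2 s6-a->s8 s6-b->s7 s7-a->s4 s7-b->s7 s8-a->s8 s8-b->s7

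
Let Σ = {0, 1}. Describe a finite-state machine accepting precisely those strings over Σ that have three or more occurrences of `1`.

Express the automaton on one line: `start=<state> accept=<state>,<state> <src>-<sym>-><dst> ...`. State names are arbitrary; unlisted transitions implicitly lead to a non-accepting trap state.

start=S0 accept=S3,S4 S0-0->S0 S0-1->S1 S1-0->S1 S1-1->S2 S2-0->S2 S2-1->S3 S3-0->S3 S3-1->S4 S4-0->S4 S4-1->S4

Only the number of `1`s matters, and only up to 4. Make a chain S0 → S1 → S2 → S3 → S4 advanced by each `1` (with S4 absorbing); every other symbol self-loops. The accepting set is {S3, S4}.
A 5-state machine:
        0   1  
>  S0   S0  S1 
   S1   S1  S2 
   S2   S2  S3 
 * S3   S3  S4 
 * S4   S4  S4 
(> = start, * = accepting)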